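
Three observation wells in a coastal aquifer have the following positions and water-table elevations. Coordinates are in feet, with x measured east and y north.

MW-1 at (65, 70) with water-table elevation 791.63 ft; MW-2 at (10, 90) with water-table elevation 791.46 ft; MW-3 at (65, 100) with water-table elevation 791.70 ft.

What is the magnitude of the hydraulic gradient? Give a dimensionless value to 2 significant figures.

0.0046

With h = a·x + b·y + c and MW-1 as origin, the differences give:
  (-55)·a + 20·b = -0.17
  0·a + 30·b = +0.07
Eliminate b (×30 and ×20, subtract): -1650·a = -6.500 → a = ∂h/∂x = +0.003939
Back-substitute: b = ∂h/∂y = +0.002333.
|∇h| = √(0.003939² + 0.002333²) = 0.004578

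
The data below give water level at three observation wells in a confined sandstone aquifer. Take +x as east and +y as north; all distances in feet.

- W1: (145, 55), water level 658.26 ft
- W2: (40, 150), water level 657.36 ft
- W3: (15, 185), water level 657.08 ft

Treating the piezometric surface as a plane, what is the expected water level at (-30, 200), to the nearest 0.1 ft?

Taking W1 as reference: W2−W1 = (-105, 95, -0.90); W3−W1 = (-130, 130, -1.18).
Solve a·Δx + b·Δy = Δh: det = (-105)·130 − (-130)·95 = -1300.
∂h/∂x = [(-0.90)·130 − (-1.18)·95] / -1300 = +0.003769
∂h/∂y = [(-105)·(-1.18) − (-130)·(-0.90)] / -1300 = -0.005308
h(-30, 200) = 658.26 + (+0.003769)·(-175) + (-0.005308)·(145) = 658.26 -0.660 -0.770 = 656.831 ft.

656.8 ft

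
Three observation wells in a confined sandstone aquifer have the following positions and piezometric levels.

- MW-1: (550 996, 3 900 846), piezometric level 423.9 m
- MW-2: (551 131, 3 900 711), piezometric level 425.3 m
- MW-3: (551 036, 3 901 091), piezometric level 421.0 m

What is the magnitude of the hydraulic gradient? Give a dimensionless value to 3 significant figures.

Taking MW-1 as reference: MW-2−MW-1 = (135, -135, +1.4); MW-3−MW-1 = (40, 245, -2.9).
Solve a·Δx + b·Δy = Δh: det = 135·245 − 40·(-135) = 38475.
∂h/∂x = [(+1.4)·245 − (-2.9)·(-135)] / 38475 = -0.001261
∂h/∂y = [135·(-2.9) − 40·(+1.4)] / 38475 = -0.01163
|∇h| = √(-0.001261² + -0.01163²) = 0.0117

0.0117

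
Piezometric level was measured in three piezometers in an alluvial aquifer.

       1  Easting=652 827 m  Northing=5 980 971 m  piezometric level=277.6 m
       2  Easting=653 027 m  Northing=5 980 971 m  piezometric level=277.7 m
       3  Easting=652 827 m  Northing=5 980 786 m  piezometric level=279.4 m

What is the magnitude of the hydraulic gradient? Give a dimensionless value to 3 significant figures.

0.00974

∂h/∂x = (277.7 − 277.6) / (653027 − 652827) = +0.0005000
∂h/∂y = (279.4 − 277.6) / (5980786 − 5980971) = -0.009730
|∇h| = √(0.0005000² + -0.009730²) = 0.009743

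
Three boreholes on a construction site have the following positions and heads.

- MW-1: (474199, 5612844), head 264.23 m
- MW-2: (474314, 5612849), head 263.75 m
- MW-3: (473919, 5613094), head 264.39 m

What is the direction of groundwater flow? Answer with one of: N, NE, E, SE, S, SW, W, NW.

Taking MW-1 as reference: MW-2−MW-1 = (115, 5, -0.48); MW-3−MW-1 = (-280, 250, +0.16).
Determinant of the coordinate differences = 115·250 − (-280)·5 = 30150.
∂h/∂x = [(-0.48)·250 − (+0.16)·5] / 30150 = -0.004007
∂h/∂y = [115·(+0.16) − (-280)·(-0.48)] / 30150 = -0.003847
Flow = −∇h = (+0.004007 east, +0.003847 north), which points northeast.

NE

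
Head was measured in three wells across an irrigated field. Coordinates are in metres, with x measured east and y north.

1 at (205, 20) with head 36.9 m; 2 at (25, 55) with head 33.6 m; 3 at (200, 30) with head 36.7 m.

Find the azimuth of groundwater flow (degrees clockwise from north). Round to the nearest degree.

With h = a·x + b·y + c and 1 as origin, the differences give:
  (-180)·a + 35·b = -3.3
  (-5)·a + 10·b = -0.2
Eliminate b (×10 and ×35, subtract): -1625·a = -26.00 → a = ∂h/∂x = +0.01600
Back-substitute: b = ∂h/∂y = -0.01200.
Flow direction (−∇h) has components (-0.01600 E, +0.01200 N).
Azimuth = atan2(E, N) = atan2(-0.01600, +0.01200) = 306.9° ≈ 307°.

307°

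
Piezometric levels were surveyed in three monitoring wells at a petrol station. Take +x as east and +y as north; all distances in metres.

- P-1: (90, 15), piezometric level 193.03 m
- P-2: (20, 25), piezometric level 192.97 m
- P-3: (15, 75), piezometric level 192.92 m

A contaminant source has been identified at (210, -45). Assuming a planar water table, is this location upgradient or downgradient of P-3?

upgradient

Taking P-1 as reference: P-2−P-1 = (-70, 10, -0.06); P-3−P-1 = (-75, 60, -0.11).
Solve a·Δx + b·Δy = Δh: det = (-70)·60 − (-75)·10 = -3450.
∂h/∂x = [(-0.06)·60 − (-0.11)·10] / -3450 = +0.0007246
∂h/∂y = [(-70)·(-0.11) − (-75)·(-0.06)] / -3450 = -0.0009275
Head at (210, -45) = 193.03 + (+0.0007246)·(120) + (-0.0009275)·(-60) = 193.17 m.
That is higher than the 192.92 m at P-3, so the point is upgradient.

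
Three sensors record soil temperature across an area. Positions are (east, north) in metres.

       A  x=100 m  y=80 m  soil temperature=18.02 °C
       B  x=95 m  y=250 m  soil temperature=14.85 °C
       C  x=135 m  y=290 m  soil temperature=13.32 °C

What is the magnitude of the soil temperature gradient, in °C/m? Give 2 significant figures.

0.027 °C/m

Taking A as reference: B−A = (-5, 170, -3.17); C−A = (35, 210, -4.70).
Determinant of the coordinate differences = (-5)·210 − 35·170 = -7000.
∂T/∂x = [(-3.17)·210 − (-4.70)·170] / -7000 = -0.01904
∂T/∂y = [(-5)·(-4.70) − 35·(-3.17)] / -7000 = -0.01921
|∇f| = √(-0.01904² + -0.01921²) = 0.02705 °C/m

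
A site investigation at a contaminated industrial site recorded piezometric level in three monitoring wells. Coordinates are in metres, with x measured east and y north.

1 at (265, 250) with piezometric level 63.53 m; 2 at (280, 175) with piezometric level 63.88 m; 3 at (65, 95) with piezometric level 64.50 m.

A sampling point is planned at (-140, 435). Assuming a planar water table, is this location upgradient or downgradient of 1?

downgradient

Three-point gradient (reference 1): Δ to 2 = (15, -75, +0.35), Δ to 3 = (-200, -155, +0.97).
∂h/∂x = -0.001068, ∂h/∂y = -0.004880 (det = -17325).
Head at (-140, 435) = 63.53 + (-0.001068)·(-405) + (-0.004880)·(185) = 63.06 m.
That is lower than the 63.53 m at 1, so the point is downgradient.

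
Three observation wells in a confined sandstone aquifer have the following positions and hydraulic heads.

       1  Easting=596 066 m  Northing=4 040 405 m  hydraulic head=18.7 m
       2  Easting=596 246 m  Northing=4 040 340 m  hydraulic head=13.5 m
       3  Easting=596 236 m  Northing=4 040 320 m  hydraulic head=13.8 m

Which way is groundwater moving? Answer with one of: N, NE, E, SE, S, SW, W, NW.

Taking 1 as reference: 2−1 = (180, -65, -5.2); 3−1 = (170, -85, -4.9).
Determinant of the coordinate differences = 180·(-85) − 170·(-65) = -4250.
∂h/∂x = [(-5.2)·(-85) − (-4.9)·(-65)] / -4250 = -0.02906
∂h/∂y = [180·(-4.9) − 170·(-5.2)] / -4250 = -0.0004706
Flow = −∇h = (+0.02906 east, +0.0004706 north), which points east.

E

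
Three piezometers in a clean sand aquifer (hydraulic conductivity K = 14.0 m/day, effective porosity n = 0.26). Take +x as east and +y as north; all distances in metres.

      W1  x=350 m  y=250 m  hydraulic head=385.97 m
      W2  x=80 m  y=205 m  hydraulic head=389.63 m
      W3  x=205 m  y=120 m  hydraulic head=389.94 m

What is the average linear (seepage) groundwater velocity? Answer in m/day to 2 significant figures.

Differences from W1: to W2 (Δx, Δy, Δh) = (-270, -45, +3.66); to W3 = (-145, -130, +3.97).
Solve a·Δx + b·Δy = Δh: det = (-270)·(-130) − (-145)·(-45) = 28575.
∂h/∂x = [(+3.66)·(-130) − (+3.97)·(-45)] / 28575 = -0.01040
∂h/∂y = [(-270)·(+3.97) − (-145)·(+3.66)] / 28575 = -0.01894
|∇h| = √(-0.01040² + -0.01894²) = 0.02161
Seepage velocity v = K·i/n = 14.0 × 0.02161 / 0.26 = 1.164 m/day.

1.2 m/day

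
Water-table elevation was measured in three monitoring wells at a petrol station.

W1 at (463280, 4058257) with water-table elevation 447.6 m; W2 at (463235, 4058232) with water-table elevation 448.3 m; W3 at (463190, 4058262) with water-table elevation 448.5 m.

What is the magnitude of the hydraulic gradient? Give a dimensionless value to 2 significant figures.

With h = a·x + b·y + c and W1 as origin, the differences give:
  (-45)·a + (-25)·b = +0.7
  (-90)·a + 5·b = +0.9
Eliminate b (×5 and ×(-25), subtract): -2475·a = 26.00 → a = ∂h/∂x = -0.01051
Back-substitute: b = ∂h/∂y = -0.009091.
|∇h| = √(-0.01051² + -0.009091²) = 0.0139

0.014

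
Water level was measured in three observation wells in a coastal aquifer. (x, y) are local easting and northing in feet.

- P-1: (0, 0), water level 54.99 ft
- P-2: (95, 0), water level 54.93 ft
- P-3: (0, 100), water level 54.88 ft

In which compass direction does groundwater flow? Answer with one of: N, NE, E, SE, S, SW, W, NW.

∂h/∂x = (54.93 − 54.99) / (95 − 0) = -0.0006316
∂h/∂y = (54.88 − 54.99) / (100 − 0) = -0.001100
Flow = −∇h = (+0.0006316 east, +0.001100 north), which points northeast.

NE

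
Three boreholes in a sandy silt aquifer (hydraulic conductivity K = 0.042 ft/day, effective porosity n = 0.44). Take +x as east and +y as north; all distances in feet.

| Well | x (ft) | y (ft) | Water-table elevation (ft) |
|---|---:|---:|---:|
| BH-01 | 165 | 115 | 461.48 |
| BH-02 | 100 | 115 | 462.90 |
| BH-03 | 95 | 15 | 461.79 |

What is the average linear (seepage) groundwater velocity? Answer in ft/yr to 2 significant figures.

Taking BH-01 as reference: BH-02−BH-01 = (-65, 0, +1.42); BH-03−BH-01 = (-70, -100, +0.31).
Solve a·Δx + b·Δy = Δh: det = (-65)·(-100) − (-70)·0 = 6500.
∂h/∂x = [(+1.42)·(-100) − (+0.31)·0] / 6500 = -0.02185
∂h/∂y = [(-65)·(+0.31) − (-70)·(+1.42)] / 6500 = +0.01219
|∇h| = √(-0.02185² + 0.01219²) = 0.02502
Seepage velocity v = K·i/n = 0.042 × 0.02502 / 0.44 = 0.002388 ft/day = 0.8722 ft/yr.

0.87 ft/yr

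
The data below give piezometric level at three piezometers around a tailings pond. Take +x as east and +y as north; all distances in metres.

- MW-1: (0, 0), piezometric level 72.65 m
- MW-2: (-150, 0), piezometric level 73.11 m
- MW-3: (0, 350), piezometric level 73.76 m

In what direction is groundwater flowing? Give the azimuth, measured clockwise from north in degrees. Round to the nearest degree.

136°

∂h/∂x = (73.11 − 72.65) / (-150 − 0) = -0.003067
∂h/∂y = (73.76 − 72.65) / (350 − 0) = +0.003171
Flow direction (−∇h) has components (+0.003067 E, -0.003171 N).
Azimuth = atan2(E, N) = atan2(+0.003067, -0.003171) = 136.0° ≈ 136°.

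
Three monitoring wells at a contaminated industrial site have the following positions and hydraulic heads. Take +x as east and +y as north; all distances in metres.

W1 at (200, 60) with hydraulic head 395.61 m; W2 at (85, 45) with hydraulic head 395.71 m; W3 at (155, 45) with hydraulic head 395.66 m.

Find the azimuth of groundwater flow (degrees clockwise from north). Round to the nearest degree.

031°

Taking W1 as reference: W2−W1 = (-115, -15, +0.10); W3−W1 = (-45, -15, +0.05).
Determinant of the coordinate differences = (-115)·(-15) − (-45)·(-15) = 1050.
∂h/∂x = [(+0.10)·(-15) − (+0.05)·(-15)] / 1050 = -0.0007143
∂h/∂y = [(-115)·(+0.05) − (-45)·(+0.10)] / 1050 = -0.001190
Flow direction (−∇h) has components (+0.0007143 E, +0.001190 N).
Azimuth = atan2(E, N) = atan2(+0.0007143, +0.001190) = 31.0° ≈ 031°.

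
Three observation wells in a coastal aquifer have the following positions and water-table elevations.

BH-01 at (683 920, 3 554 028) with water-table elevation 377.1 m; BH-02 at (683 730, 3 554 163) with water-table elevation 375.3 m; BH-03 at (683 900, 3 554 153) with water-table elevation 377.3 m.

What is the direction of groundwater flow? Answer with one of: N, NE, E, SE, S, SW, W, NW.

W

With h = a·x + b·y + c and BH-01 as origin, the differences give:
  (-190)·a + 135·b = -1.8
  (-20)·a + 125·b = +0.2
Eliminate b (×125 and ×135, subtract): -21050·a = -252.00 → a = ∂h/∂x = +0.01197
Back-substitute: b = ∂h/∂y = +0.003515.
Flow = −∇h = (-0.01197 east, -0.003515 north), which points west.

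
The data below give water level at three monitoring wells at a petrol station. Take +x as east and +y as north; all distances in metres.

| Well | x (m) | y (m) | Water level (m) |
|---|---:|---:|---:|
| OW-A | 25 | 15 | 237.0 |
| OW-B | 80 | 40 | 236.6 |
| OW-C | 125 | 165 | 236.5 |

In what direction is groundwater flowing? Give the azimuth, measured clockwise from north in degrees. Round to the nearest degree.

105°

Taking OW-A as reference: OW-B−OW-A = (55, 25, -0.4); OW-C−OW-A = (100, 150, -0.5).
Determinant of the coordinate differences = 55·150 − 100·25 = 5750.
∂h/∂x = [(-0.4)·150 − (-0.5)·25] / 5750 = -0.008261
∂h/∂y = [55·(-0.5) − 100·(-0.4)] / 5750 = +0.002174
Flow direction (−∇h) has components (+0.008261 E, -0.002174 N).
Azimuth = atan2(E, N) = atan2(+0.008261, -0.002174) = 104.7° ≈ 105°.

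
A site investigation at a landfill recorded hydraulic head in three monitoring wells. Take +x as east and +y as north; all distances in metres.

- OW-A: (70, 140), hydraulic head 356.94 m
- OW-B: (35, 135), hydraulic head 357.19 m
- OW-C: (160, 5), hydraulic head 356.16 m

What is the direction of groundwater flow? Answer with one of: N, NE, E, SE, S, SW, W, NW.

E

Taking OW-A as reference: OW-B−OW-A = (-35, -5, +0.25); OW-C−OW-A = (90, -135, -0.78).
Solve a·Δx + b·Δy = Δh: det = (-35)·(-135) − 90·(-5) = 5175.
∂h/∂x = [(+0.25)·(-135) − (-0.78)·(-5)] / 5175 = -0.007275
∂h/∂y = [(-35)·(-0.78) − 90·(+0.25)] / 5175 = +0.0009275
Flow = −∇h = (+0.007275 east, -0.0009275 north), which points east.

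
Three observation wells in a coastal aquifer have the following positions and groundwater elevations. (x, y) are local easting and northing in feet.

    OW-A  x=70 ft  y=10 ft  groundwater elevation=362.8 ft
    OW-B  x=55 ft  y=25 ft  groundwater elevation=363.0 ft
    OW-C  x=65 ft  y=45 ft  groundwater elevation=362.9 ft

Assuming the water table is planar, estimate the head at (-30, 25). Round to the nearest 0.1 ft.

364.0 ft

With h = a·x + b·y + c and OW-A as origin, the differences give:
  (-15)·a + 15·b = +0.2
  (-5)·a + 35·b = +0.1
Eliminate b (×35 and ×15, subtract): -450·a = 5.50 → a = ∂h/∂x = -0.01222
Back-substitute: b = ∂h/∂y = +0.001111.
h(-30, 25) = 362.8 + (-0.01222)·(-100) + (+0.001111)·(15) = 362.8 +1.222 +0.017 = 364.039 ft.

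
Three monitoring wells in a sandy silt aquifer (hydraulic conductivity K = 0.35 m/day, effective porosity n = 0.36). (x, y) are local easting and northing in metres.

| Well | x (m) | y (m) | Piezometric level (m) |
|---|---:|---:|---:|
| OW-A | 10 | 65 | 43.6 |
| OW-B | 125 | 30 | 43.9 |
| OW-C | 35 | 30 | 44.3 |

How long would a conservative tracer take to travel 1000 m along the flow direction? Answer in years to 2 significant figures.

120 years

Differences from OW-A: to OW-B (Δx, Δy, Δh) = (115, -35, +0.3); to OW-C = (25, -35, +0.7).
Solve a·Δx + b·Δy = Δh: det = 115·(-35) − 25·(-35) = -3150.
∂h/∂x = [(+0.3)·(-35) − (+0.7)·(-35)] / -3150 = -0.004444
∂h/∂y = [115·(+0.7) − 25·(+0.3)] / -3150 = -0.02317
|∇h| = √(-0.004444² + -0.02317²) = 0.02359
Seepage velocity v = K·i/n = 0.35 × 0.02359 / 0.36 = 0.02293 m/day.
t = 1000 / 0.02293 = 4.361e+04 days = 119 years.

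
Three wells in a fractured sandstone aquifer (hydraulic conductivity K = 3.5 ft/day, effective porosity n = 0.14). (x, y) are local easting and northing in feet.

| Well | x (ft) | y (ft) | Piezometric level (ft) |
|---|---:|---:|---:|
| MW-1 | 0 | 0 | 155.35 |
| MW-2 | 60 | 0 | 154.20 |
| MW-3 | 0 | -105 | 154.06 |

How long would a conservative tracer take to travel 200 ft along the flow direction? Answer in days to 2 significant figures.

∂h/∂x = (154.20 − 155.35) / (60 − 0) = -0.01917
∂h/∂y = (154.06 − 155.35) / (-105 − 0) = +0.01229
|∇h| = √(-0.01917² + 0.01229²) = 0.02277
Seepage velocity v = K·i/n = 3.5 × 0.02277 / 0.14 = 0.5692 ft/day.
t = 200 / 0.5692 = 351.4 days.

350 days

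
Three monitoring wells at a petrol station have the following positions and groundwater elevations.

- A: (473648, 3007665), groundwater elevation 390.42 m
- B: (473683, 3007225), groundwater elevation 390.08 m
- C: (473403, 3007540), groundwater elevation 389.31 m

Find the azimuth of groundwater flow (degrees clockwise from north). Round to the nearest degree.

255°

Taking A as reference: B−A = (35, -440, -0.34); C−A = (-245, -125, -1.11).
Determinant of the coordinate differences = 35·(-125) − (-245)·(-440) = -112175.
∂h/∂x = [(-0.34)·(-125) − (-1.11)·(-440)] / -112175 = +0.003975
∂h/∂y = [35·(-1.11) − (-245)·(-0.34)] / -112175 = +0.001089
Flow direction (−∇h) has components (-0.003975 E, -0.001089 N).
Azimuth = atan2(E, N) = atan2(-0.003975, -0.001089) = 254.7° ≈ 255°.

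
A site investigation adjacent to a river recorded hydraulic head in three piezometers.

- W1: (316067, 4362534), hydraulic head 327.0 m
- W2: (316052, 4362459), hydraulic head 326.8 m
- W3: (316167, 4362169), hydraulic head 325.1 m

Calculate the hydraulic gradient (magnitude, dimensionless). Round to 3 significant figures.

Differences from W1: to W2 (Δx, Δy, Δh) = (-15, -75, -0.2); to W3 = (100, -365, -1.9).
Determinant of the coordinate differences = (-15)·(-365) − 100·(-75) = 12975.
∂h/∂x = [(-0.2)·(-365) − (-1.9)·(-75)] / 12975 = -0.005356
∂h/∂y = [(-15)·(-1.9) − 100·(-0.2)] / 12975 = +0.003738
|∇h| = √(-0.005356² + 0.003738²) = 0.006531

0.00653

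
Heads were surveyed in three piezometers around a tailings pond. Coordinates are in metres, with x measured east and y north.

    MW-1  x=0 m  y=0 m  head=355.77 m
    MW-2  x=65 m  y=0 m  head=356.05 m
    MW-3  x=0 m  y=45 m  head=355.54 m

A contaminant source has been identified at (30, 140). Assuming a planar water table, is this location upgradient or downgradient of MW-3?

∂h/∂x = (356.05 − 355.77) / (65 − 0) = +0.004308
∂h/∂y = (355.54 − 355.77) / (45 − 0) = -0.005111
Head at (30, 140) = 355.77 + (+0.004308)·(30) + (-0.005111)·(140) = 355.18 m.
That is lower than the 355.54 m at MW-3, so the point is downgradient.

downgradient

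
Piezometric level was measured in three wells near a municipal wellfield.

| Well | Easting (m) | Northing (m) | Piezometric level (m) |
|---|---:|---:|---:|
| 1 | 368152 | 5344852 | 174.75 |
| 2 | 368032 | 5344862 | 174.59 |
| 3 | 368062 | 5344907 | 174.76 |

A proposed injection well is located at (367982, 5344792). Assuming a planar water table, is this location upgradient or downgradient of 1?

downgradient

Three-point gradient (reference 1): Δ to 2 = (-120, 10, -0.16), Δ to 3 = (-90, 55, +0.01).
∂h/∂x = +0.001561, ∂h/∂y = +0.002737 (det = -5700).
Head at (367982, 5344792) = 174.75 + (+0.001561)·(-170) + (+0.002737)·(-60) = 174.32 m.
That is lower than the 174.75 m at 1, so the point is downgradient.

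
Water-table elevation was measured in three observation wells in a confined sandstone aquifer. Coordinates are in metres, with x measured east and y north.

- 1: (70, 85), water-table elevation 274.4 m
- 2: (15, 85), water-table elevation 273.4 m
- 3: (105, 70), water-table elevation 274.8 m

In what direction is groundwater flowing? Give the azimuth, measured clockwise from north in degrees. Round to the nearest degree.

Three-point gradient (reference 1): Δ to 2 = (-55, 0, -1.0), Δ to 3 = (35, -15, +0.4).
∂h/∂x = +0.01818, ∂h/∂y = +0.01576 (det = 825).
Flow direction (−∇h) has components (-0.01818 E, -0.01576 N).
Azimuth = atan2(E, N) = atan2(-0.01818, -0.01576) = 229.1° ≈ 229°.

229°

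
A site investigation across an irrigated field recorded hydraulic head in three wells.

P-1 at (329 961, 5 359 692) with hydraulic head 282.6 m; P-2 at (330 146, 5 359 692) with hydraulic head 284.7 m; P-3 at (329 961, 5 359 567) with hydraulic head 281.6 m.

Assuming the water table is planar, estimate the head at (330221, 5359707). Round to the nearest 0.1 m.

∂h/∂x = (284.7 − 282.6) / (330146 − 329961) = +0.01135
∂h/∂y = (281.6 − 282.6) / (5359567 − 5359692) = +0.008000
h(330221, 5359707) = 282.6 + (+0.01135)·(260) + (+0.008000)·(15) = 282.6 +2.951 +0.120 = 285.671 m.

285.7 m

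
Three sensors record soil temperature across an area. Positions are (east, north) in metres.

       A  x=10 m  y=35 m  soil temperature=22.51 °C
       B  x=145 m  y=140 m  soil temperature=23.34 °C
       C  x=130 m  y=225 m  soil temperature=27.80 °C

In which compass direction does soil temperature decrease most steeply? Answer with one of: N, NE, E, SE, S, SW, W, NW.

SE

Taking A as reference: B−A = (135, 105, +0.83); C−A = (120, 190, +5.29).
Determinant of the coordinate differences = 135·190 − 120·105 = 13050.
∂T/∂x = [(+0.83)·190 − (+5.29)·105] / 13050 = -0.03048
∂T/∂y = [135·(+5.29) − 120·(+0.83)] / 13050 = +0.04709
Steepest decrease is along −∇f = (+0.03048 E, -0.04709 N) → southeast.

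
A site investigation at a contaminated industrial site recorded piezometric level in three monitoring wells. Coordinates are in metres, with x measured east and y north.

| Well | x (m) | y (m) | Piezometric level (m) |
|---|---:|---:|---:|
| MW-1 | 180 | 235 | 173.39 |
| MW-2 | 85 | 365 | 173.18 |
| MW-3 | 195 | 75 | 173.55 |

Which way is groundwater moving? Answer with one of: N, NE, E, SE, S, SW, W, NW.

NW

Differences from MW-1: to MW-2 (Δx, Δy, Δh) = (-95, 130, -0.21); to MW-3 = (15, -160, +0.16).
Solve a·Δx + b·Δy = Δh: det = (-95)·(-160) − 15·130 = 13250.
∂h/∂x = [(-0.21)·(-160) − (+0.16)·130] / 13250 = +0.0009660
∂h/∂y = [(-95)·(+0.16) − 15·(-0.21)] / 13250 = -0.0009094
Flow = −∇h = (-0.0009660 east, +0.0009094 north), which points northwest.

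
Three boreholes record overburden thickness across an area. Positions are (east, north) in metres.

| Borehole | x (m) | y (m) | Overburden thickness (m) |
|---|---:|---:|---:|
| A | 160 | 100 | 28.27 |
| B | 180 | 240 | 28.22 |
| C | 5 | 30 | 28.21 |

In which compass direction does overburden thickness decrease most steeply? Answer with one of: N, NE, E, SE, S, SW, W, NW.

NW

Differences from A: to B (Δx, Δy, Δh) = (20, 140, -0.05); to C = (-155, -70, -0.06).
Determinant of the coordinate differences = 20·(-70) − (-155)·140 = 20300.
∂d/∂x = [(-0.05)·(-70) − (-0.06)·140] / 20300 = +0.0005862
∂d/∂y = [20·(-0.06) − (-155)·(-0.05)] / 20300 = -0.0004409
Steepest decrease is along −∇f = (-0.0005862 E, +0.0004409 N) → northwest.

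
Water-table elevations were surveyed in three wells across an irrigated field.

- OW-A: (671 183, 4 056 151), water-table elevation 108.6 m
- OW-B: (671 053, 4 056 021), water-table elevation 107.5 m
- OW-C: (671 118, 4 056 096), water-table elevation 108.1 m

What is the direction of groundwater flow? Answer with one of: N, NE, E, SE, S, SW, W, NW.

SW

Taking OW-A as reference: OW-B−OW-A = (-130, -130, -1.1); OW-C−OW-A = (-65, -55, -0.5).
Solve a·Δx + b·Δy = Δh: det = (-130)·(-55) − (-65)·(-130) = -1300.
∂h/∂x = [(-1.1)·(-55) − (-0.5)·(-130)] / -1300 = +0.003462
∂h/∂y = [(-130)·(-0.5) − (-65)·(-1.1)] / -1300 = +0.005000
Flow = −∇h = (-0.003462 east, -0.005000 north), which points southwest.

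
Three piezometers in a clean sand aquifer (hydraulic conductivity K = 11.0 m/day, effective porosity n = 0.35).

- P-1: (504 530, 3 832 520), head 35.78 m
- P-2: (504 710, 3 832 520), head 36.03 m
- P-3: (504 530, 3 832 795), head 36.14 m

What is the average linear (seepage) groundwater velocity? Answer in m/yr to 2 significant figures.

∂h/∂x = (36.03 − 35.78) / (504710 − 504530) = +0.001389
∂h/∂y = (36.14 − 35.78) / (3832795 − 3832520) = +0.001309
|∇h| = √(0.001389² + 0.001309²) = 0.001909
Seepage velocity v = K·i/n = 11.0 × 0.001909 / 0.35 = 0.06 m/day = 21.91 m/yr.

22 m/yr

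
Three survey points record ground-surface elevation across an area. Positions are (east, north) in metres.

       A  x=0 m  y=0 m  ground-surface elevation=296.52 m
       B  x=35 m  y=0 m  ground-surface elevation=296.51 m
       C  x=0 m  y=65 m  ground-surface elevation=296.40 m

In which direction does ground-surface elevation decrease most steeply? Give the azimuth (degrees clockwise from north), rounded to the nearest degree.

∂z/∂x = (296.51 − 296.52) / (35 − 0) = -0.0002857
∂z/∂y = (296.40 − 296.52) / (65 − 0) = -0.001846
Steepest decrease is along −∇f: components (+0.0002857 E, +0.001846 N).
Azimuth = atan2(+0.0002857, +0.001846) = 8.8° ≈ 009°.

009°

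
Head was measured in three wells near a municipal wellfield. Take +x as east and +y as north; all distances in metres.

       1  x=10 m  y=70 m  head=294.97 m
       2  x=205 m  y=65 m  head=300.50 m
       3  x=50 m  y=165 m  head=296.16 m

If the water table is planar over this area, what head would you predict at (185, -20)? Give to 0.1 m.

Differences from 1: to 2 (Δx, Δy, Δh) = (195, -5, +5.53); to 3 = (40, 95, +1.19).
Determinant of the coordinate differences = 195·95 − 40·(-5) = 18725.
∂h/∂x = [(+5.53)·95 − (+1.19)·(-5)] / 18725 = +0.02837
∂h/∂y = [195·(+1.19) − 40·(+5.53)] / 18725 = +0.0005794
h(185, -20) = 294.97 + (+0.02837)·(175) + (+0.0005794)·(-90) = 294.97 +4.965 -0.052 = 299.883 m.

299.9 m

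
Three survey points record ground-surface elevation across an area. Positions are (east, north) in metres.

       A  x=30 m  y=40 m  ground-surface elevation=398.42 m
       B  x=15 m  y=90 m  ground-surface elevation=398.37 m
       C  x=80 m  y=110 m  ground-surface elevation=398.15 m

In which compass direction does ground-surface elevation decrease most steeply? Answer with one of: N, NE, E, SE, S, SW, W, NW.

NE

Three-point gradient (reference A): Δ to B = (-15, 50, -0.05), Δ to C = (50, 70, -0.27).
∂z/∂x = -0.002817, ∂z/∂y = -0.001845 (det = -3550).
Steepest decrease is along −∇f = (+0.002817 E, +0.001845 N) → northeast.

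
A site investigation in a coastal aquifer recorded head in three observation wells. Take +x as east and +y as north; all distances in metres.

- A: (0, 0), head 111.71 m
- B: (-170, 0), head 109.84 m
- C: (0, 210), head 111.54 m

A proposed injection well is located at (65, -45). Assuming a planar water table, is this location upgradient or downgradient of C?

∂h/∂x = (109.84 − 111.71) / (-170 − 0) = +0.01100
∂h/∂y = (111.54 − 111.71) / (210 − 0) = -0.0008095
Head at (65, -45) = 111.71 + (+0.01100)·(65) + (-0.0008095)·(-45) = 112.46 m.
That is higher than the 111.54 m at C, so the point is upgradient.

upgradient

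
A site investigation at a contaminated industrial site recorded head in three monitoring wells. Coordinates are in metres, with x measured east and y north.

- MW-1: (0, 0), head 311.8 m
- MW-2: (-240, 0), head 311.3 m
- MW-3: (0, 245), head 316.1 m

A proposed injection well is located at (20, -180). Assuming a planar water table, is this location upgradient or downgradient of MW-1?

downgradient

∂h/∂x = (311.3 − 311.8) / (-240 − 0) = +0.002083
∂h/∂y = (316.1 − 311.8) / (245 − 0) = +0.01755
Head at (20, -180) = 311.8 + (+0.002083)·(20) + (+0.01755)·(-180) = 308.68 m.
That is lower than the 311.8 m at MW-1, so the point is downgradient.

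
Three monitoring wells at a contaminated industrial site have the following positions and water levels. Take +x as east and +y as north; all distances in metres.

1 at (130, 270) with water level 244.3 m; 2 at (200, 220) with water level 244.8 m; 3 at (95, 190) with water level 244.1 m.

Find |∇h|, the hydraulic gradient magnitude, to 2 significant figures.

0.0068

Differences from 1: to 2 (Δx, Δy, Δh) = (70, -50, +0.5); to 3 = (-35, -80, -0.2).
Solve a·Δx + b·Δy = Δh: det = 70·(-80) − (-35)·(-50) = -7350.
∂h/∂x = [(+0.5)·(-80) − (-0.2)·(-50)] / -7350 = +0.006803
∂h/∂y = [70·(-0.2) − (-35)·(+0.5)] / -7350 = -0.0004762
|∇h| = √(0.006803² + -0.0004762²) = 0.00682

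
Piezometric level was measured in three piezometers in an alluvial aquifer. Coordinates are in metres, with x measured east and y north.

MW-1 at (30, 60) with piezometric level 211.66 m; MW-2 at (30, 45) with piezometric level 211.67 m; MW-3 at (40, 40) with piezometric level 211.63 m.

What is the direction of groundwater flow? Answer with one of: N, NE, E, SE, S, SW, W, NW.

E

Differences from MW-1: to MW-2 (Δx, Δy, Δh) = (0, -15, +0.01); to MW-3 = (10, -20, -0.03).
Solve a·Δx + b·Δy = Δh: det = 0·(-20) − 10·(-15) = 150.
∂h/∂x = [(+0.01)·(-20) − (-0.03)·(-15)] / 150 = -0.004333
∂h/∂y = [0·(-0.03) − 10·(+0.01)] / 150 = -0.0006667
Flow = −∇h = (+0.004333 east, +0.0006667 north), which points east.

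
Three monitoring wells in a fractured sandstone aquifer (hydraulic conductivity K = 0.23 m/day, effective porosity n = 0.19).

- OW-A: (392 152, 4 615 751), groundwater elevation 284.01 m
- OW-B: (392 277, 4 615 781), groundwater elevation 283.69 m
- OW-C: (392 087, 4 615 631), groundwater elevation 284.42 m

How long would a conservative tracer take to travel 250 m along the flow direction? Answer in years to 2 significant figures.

180 years

Three-point gradient (reference OW-A): Δ to OW-B = (125, 30, -0.32), Δ to OW-C = (-65, -120, +0.41).
∂h/∂x = -0.002000, ∂h/∂y = -0.002333 (det = -13050).
|∇h| = √(-0.002000² + -0.002333²) = 0.003073
Seepage velocity v = K·i/n = 0.23 × 0.003073 / 0.19 = 0.00372 m/day.
t = 250 / 0.00372 = 6.72e+04 days = 184 years.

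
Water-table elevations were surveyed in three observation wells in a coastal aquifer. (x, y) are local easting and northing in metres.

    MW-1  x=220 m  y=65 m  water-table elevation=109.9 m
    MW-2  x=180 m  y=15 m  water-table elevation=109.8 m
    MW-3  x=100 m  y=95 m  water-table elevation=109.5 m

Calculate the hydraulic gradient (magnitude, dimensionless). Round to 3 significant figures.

0.00324

Taking MW-1 as reference: MW-2−MW-1 = (-40, -50, -0.1); MW-3−MW-1 = (-120, 30, -0.4).
Determinant of the coordinate differences = (-40)·30 − (-120)·(-50) = -7200.
∂h/∂x = [(-0.1)·30 − (-0.4)·(-50)] / -7200 = +0.003194
∂h/∂y = [(-40)·(-0.4) − (-120)·(-0.1)] / -7200 = -0.0005556
|∇h| = √(0.003194² + -0.0005556²) = 0.003242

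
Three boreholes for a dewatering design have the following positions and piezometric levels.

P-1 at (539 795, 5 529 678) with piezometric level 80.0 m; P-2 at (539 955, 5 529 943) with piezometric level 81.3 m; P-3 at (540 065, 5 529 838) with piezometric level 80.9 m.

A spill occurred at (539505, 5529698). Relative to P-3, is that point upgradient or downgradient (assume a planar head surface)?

With h = a·x + b·y + c and P-1 as origin, the differences give:
  160·a + 265·b = +1.3
  270·a + 160·b = +0.9
Eliminate b (×160 and ×265, subtract): -45950·a = -30.50 → a = ∂h/∂x = +0.0006638
Back-substitute: b = ∂h/∂y = +0.004505.
Head at (539505, 5529698) = 80.0 + (+0.0006638)·(-290) + (+0.004505)·(20) = 79.90 m.
That is lower than the 80.9 m at P-3, so the point is downgradient.

downgradient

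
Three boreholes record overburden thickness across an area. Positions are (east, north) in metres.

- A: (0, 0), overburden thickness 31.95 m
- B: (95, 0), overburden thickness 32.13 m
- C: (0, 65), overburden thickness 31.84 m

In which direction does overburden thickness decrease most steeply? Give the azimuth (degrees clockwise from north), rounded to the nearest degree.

∂d/∂x = (32.13 − 31.95) / (95 − 0) = +0.001895
∂d/∂y = (31.84 − 31.95) / (65 − 0) = -0.001692
Steepest decrease is along −∇f: components (-0.001895 E, +0.001692 N).
Azimuth = atan2(-0.001895, +0.001692) = 311.8° ≈ 312°.

312°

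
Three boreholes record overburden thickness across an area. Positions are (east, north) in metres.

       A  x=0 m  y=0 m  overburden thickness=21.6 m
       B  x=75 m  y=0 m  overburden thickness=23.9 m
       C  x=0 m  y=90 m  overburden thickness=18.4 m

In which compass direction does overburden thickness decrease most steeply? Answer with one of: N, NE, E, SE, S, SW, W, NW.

NW

∂d/∂x = (23.9 − 21.6) / (75 − 0) = +0.03067
∂d/∂y = (18.4 − 21.6) / (90 − 0) = -0.03556
Steepest decrease is along −∇f = (-0.03067 E, +0.03556 N) → northwest.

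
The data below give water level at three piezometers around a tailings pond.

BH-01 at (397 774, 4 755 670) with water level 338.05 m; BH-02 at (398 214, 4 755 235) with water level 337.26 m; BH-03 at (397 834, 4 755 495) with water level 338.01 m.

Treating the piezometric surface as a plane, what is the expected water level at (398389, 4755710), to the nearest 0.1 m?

With h = a·x + b·y + c and BH-01 as origin, the differences give:
  440·a + (-435)·b = -0.79
  60·a + (-175)·b = -0.04
Eliminate b (×(-175) and ×(-435), subtract): -50900·a = 120.850 → a = ∂h/∂x = -0.002374
Back-substitute: b = ∂h/∂y = -0.0005855.
h(398389, 4755710) = 338.05 + (-0.002374)·(615) + (-0.0005855)·(40) = 338.05 -1.460 -0.023 = 336.566 m.

336.6 m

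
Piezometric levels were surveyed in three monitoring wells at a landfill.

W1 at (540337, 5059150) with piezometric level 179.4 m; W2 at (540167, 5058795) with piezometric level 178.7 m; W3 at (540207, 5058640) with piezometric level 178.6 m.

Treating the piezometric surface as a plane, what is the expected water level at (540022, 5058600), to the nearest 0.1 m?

178.2 m

Differences from W1: to W2 (Δx, Δy, Δh) = (-170, -355, -0.7); to W3 = (-130, -510, -0.8).
Determinant of the coordinate differences = (-170)·(-510) − (-130)·(-355) = 40550.
∂h/∂x = [(-0.7)·(-510) − (-0.8)·(-355)] / 40550 = +0.001800
∂h/∂y = [(-170)·(-0.8) − (-130)·(-0.7)] / 40550 = +0.001110
h(540022, 5058600) = 179.4 + (+0.001800)·(-315) + (+0.001110)·(-550) = 179.4 -0.567 -0.610 = 178.223 m.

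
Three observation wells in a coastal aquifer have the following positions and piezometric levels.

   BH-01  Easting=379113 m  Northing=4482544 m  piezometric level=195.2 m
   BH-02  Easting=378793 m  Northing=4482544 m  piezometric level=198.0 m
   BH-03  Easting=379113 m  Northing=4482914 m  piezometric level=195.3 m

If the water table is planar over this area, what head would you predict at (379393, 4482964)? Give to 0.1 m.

192.9 m

∂h/∂x = (198.0 − 195.2) / (378793 − 379113) = -0.008750
∂h/∂y = (195.3 − 195.2) / (4482914 − 4482544) = +0.0002703
h(379393, 4482964) = 195.2 + (-0.008750)·(280) + (+0.0002703)·(420) = 195.2 -2.450 +0.114 = 192.864 m.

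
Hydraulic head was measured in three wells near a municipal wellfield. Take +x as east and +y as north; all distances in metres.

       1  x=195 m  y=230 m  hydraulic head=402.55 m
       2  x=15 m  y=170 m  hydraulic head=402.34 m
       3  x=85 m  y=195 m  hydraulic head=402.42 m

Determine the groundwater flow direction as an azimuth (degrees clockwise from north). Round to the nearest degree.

Taking 1 as reference: 2−1 = (-180, -60, -0.21); 3−1 = (-110, -35, -0.13).
Determinant of the coordinate differences = (-180)·(-35) − (-110)·(-60) = -300.
∂h/∂x = [(-0.21)·(-35) − (-0.13)·(-60)] / -300 = +0.001500
∂h/∂y = [(-180)·(-0.13) − (-110)·(-0.21)] / -300 = -0.0010000
Flow direction (−∇h) has components (-0.001500 E, +0.0010000 N).
Azimuth = atan2(E, N) = atan2(-0.001500, +0.0010000) = 303.7° ≈ 304°.

304°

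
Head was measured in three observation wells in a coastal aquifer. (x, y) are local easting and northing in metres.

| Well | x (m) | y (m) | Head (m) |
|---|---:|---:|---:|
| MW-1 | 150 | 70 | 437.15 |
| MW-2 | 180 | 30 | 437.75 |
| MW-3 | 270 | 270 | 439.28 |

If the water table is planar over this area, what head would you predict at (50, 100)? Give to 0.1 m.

Taking MW-1 as reference: MW-2−MW-1 = (30, -40, +0.60); MW-3−MW-1 = (120, 200, +2.13).
Solve a·Δx + b·Δy = Δh: det = 30·200 − 120·(-40) = 10800.
∂h/∂x = [(+0.60)·200 − (+2.13)·(-40)] / 10800 = +0.01900
∂h/∂y = [30·(+2.13) − 120·(+0.60)] / 10800 = -0.0007500
h(50, 100) = 437.15 + (+0.01900)·(-100) + (-0.0007500)·(30) = 437.15 -1.900 -0.023 = 435.227 m.

435.2 m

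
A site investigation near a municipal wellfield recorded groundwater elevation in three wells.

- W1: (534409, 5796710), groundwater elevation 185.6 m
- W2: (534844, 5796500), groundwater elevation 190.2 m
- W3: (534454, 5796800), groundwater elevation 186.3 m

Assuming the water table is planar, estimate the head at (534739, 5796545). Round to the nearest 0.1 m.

189.1 m

Differences from W1: to W2 (Δx, Δy, Δh) = (435, -210, +4.6); to W3 = (45, 90, +0.7).
Determinant of the coordinate differences = 435·90 − 45·(-210) = 48600.
∂h/∂x = [(+4.6)·90 − (+0.7)·(-210)] / 48600 = +0.01154
∂h/∂y = [435·(+0.7) − 45·(+4.6)] / 48600 = +0.002006
h(534739, 5796545) = 185.6 + (+0.01154)·(330) + (+0.002006)·(-165) = 185.6 +3.809 -0.331 = 189.078 m.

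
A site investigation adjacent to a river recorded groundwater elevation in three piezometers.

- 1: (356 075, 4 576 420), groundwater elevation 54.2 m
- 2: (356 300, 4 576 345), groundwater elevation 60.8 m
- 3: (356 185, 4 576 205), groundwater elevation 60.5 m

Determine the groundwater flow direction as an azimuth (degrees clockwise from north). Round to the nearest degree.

306°

Differences from 1: to 2 (Δx, Δy, Δh) = (225, -75, +6.6); to 3 = (110, -215, +6.3).
Determinant of the coordinate differences = 225·(-215) − 110·(-75) = -40125.
∂h/∂x = [(+6.6)·(-215) − (+6.3)·(-75)] / -40125 = +0.02359
∂h/∂y = [225·(+6.3) − 110·(+6.6)] / -40125 = -0.01723
Flow direction (−∇h) has components (-0.02359 E, +0.01723 N).
Azimuth = atan2(E, N) = atan2(-0.02359, +0.01723) = 306.2° ≈ 306°.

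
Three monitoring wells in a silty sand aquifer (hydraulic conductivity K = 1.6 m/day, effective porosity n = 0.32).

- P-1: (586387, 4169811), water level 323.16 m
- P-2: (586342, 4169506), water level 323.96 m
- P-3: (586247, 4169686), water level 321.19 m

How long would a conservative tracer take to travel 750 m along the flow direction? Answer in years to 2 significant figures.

21 years

Taking P-1 as reference: P-2−P-1 = (-45, -305, +0.80); P-3−P-1 = (-140, -125, -1.97).
Solve a·Δx + b·Δy = Δh: det = (-45)·(-125) − (-140)·(-305) = -37075.
∂h/∂x = [(+0.80)·(-125) − (-1.97)·(-305)] / -37075 = +0.01890
∂h/∂y = [(-45)·(-1.97) − (-140)·(+0.80)] / -37075 = -0.005412
|∇h| = √(0.01890² + -0.005412²) = 0.01966
Seepage velocity v = K·i/n = 1.6 × 0.01966 / 0.32 = 0.0983 m/day.
t = 750 / 0.0983 = 7630 days = 20.9 years.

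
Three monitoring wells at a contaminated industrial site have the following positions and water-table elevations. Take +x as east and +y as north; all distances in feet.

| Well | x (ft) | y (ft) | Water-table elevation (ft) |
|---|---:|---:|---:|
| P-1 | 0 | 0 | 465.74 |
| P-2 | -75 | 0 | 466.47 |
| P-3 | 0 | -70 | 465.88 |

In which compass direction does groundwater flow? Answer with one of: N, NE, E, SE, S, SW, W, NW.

E

∂h/∂x = (466.47 − 465.74) / (-75 − 0) = -0.009733
∂h/∂y = (465.88 − 465.74) / (-70 − 0) = -0.002000
Flow = −∇h = (+0.009733 east, +0.002000 north), which points east.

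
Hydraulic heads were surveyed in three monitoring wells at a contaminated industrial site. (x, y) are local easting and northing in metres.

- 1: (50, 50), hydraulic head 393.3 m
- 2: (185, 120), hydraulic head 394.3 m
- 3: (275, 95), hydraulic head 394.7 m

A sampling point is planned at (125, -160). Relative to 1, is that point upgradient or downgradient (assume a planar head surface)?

Taking 1 as reference: 2−1 = (135, 70, +1.0); 3−1 = (225, 45, +1.4).
Solve a·Δx + b·Δy = Δh: det = 135·45 − 225·70 = -9675.
∂h/∂x = [(+1.0)·45 − (+1.4)·70] / -9675 = +0.005478
∂h/∂y = [135·(+1.4) − 225·(+1.0)] / -9675 = +0.003721
Head at (125, -160) = 393.3 + (+0.005478)·(75) + (+0.003721)·(-210) = 392.93 m.
That is lower than the 393.3 m at 1, so the point is downgradient.

downgradient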